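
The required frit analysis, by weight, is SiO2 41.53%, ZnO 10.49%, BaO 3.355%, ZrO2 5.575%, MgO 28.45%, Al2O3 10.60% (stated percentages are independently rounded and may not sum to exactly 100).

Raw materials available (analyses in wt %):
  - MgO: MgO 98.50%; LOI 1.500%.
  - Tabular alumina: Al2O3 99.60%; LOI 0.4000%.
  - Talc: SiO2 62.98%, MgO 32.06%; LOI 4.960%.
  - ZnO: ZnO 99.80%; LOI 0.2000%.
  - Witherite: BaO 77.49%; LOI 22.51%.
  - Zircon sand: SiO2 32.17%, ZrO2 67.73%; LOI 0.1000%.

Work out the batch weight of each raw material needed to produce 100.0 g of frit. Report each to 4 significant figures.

Batch per 100.0 g frit:
  MgO: 8.789 g
  Tabular alumina: 10.64 g
  Talc: 61.74 g
  ZnO: 10.51 g
  Witherite: 4.330 g
  Zircon sand: 8.231 g
Total batch = 104.2 g; LOI loss = 4.241 g; yield = 95.93%

The intermediate values are printed, rounded to four significant figures, as written. Every computation runs at full precision at every stage; each reported number sees exactly one rounding. All derived quantities are computed from the batch weights per 100.0 g of glass at full float precision (the six compositions, LOI, glass mass, yield, the totals) as they appear in question or answer.
Oxide mass targets, per 100.0 g frit:
  SiO2: 41.53% × 100.0 = 41.53 g
  ZnO: 10.49% × 100.0 = 10.49 g
  BaO: 3.355% × 100.0 = 3.355 g
  ZrO2: 5.575% × 100.0 = 5.575 g
  MgO: 28.45% × 100.0 = 28.45 g
  Al2O3: 10.60% × 100.0 = 10.60 g
A balance pass over the oxides, applying the batch weights above, under the basis named above (summed amounts equal target values given rounding of the digits):
  SiO2: 61.74·0.6298 + 8.231·0.3217 = 41.53 g (target 41.53 g)
  ZnO: 10.51·0.9980 = 10.49 g (target 10.49 g)
  BaO: 4.330·0.7749 = 3.355 g (target 3.355 g)
  ZrO2: 8.231·0.6773 = 5.575 g (target 5.575 g)
  MgO: 8.789·0.9850 + 61.74·0.3206 = 28.45 g (target 28.45 g)
  Al2O3: 10.64·0.9960 = 10.60 g (target 10.60 g)
Consistency of the glass mass: batch Σ − ignition loss = 100.0 g (targets for the oxides total 100.0 g; versus the stated basis of 100.0 g — gaps are rounding artifacts).
Whole-batch sum: Σ batch = 104.2 g; the LOI term Σ batch·LOI equals 4.241 g; yield: glass divided by total = 95.93%.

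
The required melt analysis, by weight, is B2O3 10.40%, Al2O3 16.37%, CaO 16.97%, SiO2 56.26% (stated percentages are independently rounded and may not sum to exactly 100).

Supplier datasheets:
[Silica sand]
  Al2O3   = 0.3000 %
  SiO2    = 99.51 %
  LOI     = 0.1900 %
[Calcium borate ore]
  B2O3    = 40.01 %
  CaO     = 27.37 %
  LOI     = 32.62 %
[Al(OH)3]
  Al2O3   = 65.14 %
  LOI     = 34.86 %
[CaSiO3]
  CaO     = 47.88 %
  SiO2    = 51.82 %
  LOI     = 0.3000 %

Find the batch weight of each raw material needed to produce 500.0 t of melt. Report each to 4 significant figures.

Each numeric step runs at full float precision from start to finish — the intermediate values are printed, rounded to 4 significant figures, alongside each step — exactly one rounding is applied to every reported number; the derived quantities (LOI, totals, four oxide percentages, glass mass, the yield) are re-derived from the batch weights on 500.0 t of glass in full precision exactly as shown in question or answer.
Target masses of each oxide per 500.0 t melt:
  B2O3: 10.40% × 500.0 = 52.00 t
  Al2O3: 16.37% × 500.0 = 81.85 t
  CaO: 16.97% × 500.0 = 84.85 t
  SiO2: 56.26% × 500.0 = 281.3 t
Oxide-by-oxide audit on the weights just shown, for the quoted basis mass (summed amounts equal target values inside rounding margins):
  B2O3: 130.0·0.4001 = 52.01 t (target 52.00 t)
  Al2O3: 229.1·0.003000 + 124.6·0.6514 = 81.85 t (target 81.85 t)
  CaO: 130.0·0.2737 + 102.9·0.4788 = 84.85 t (target 84.85 t)
  SiO2: 229.1·0.9951 + 102.9·0.5182 = 281.3 t (target 281.3 t)
Mass balance on the glass: Σ batch − LOI loss = 500.0 t (per-oxide target masses sum to 500.0 t; against the stated basis, 500.0 t — gaps are rounding artifacts).
Batch grand total — Σ batch = 586.6 t; ignition loss, Σ(batch × LOI) = 86.59 t; yield = glass ÷ total batch = 85.24%.

Batch per 500.0 t melt:
  Silica sand: 229.1 t
  Calcium borate ore: 130.0 t
  Al(OH)3: 124.6 t
  CaSiO3: 102.9 t
Total batch = 586.6 t; LOI loss = 86.59 t; yield = 85.24%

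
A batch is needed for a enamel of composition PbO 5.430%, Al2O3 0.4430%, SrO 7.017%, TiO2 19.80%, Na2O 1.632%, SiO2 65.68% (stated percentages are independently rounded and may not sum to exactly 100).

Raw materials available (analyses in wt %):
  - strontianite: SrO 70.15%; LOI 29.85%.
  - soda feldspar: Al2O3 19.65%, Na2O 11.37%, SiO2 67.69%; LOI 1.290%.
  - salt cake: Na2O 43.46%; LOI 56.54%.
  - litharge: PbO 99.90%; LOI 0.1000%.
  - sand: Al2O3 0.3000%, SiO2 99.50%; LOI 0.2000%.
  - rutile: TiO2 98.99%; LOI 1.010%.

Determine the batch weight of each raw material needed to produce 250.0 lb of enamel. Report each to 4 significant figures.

Each numeric step keeps full float precision all the way through. Rounding to 4 significant digits governs every in-between result as printed; exactly one rounding goes into each reported figure. All derived quantities, including the six compositions, the totals, the yield, ignition loss, net glass mass, are recomputed using the weight values on 250.0 lb of glass in exact precision, as quoted within problem or answer.
The oxide mass targets at 250.0 lb enamel:
  PbO: 5.430% × 250.0 = 13.58 lb
  Al2O3: 0.4430% × 250.0 = 1.108 lb
  SrO: 7.017% × 250.0 = 17.54 lb
  TiO2: 19.80% × 250.0 = 49.50 lb
  Na2O: 1.632% × 250.0 = 4.080 lb
  SiO2: 65.68% × 250.0 = 164.2 lb
Checking each oxide sum given the weights on record, per the basis as stated (oxide sums agree with the targets once rounding is allowed for):
  PbO: 13.59·0.9990 = 13.58 lb (target 13.58 lb)
  Al2O3: 3.149·0.1965 + 162.9·0.003000 = 1.107 lb (target 1.108 lb)
  SrO: 25.01·0.7015 = 17.54 lb (target 17.54 lb)
  TiO2: 50.01·0.9899 = 49.50 lb (target 49.50 lb)
  Na2O: 3.149·0.1137 + 8.564·0.4346 = 4.080 lb (target 4.080 lb)
  SiO2: 3.149·0.6769 + 162.9·0.9950 = 164.2 lb (target 164.2 lb)
Auditing the glass mass value: batch total minus LOI = 250.0 lb (the Σ of target masses is 250.0 lb; versus the stated basis of 250.0 lb — gaps are rounding artifacts).
Summing the batch: Σ batch = 263.2 lb; the LOI term Σ batch·LOI equals 13.19 lb; glass ÷ batch gives a yield of 94.99%.

Batch per 250.0 lb enamel:
  strontianite: 25.01 lb
  soda feldspar: 3.149 lb
  salt cake: 8.564 lb
  litharge: 13.59 lb
  sand: 162.9 lb
  rutile: 50.01 lb
Total batch = 263.2 lb; LOI loss = 13.19 lb; yield = 94.99%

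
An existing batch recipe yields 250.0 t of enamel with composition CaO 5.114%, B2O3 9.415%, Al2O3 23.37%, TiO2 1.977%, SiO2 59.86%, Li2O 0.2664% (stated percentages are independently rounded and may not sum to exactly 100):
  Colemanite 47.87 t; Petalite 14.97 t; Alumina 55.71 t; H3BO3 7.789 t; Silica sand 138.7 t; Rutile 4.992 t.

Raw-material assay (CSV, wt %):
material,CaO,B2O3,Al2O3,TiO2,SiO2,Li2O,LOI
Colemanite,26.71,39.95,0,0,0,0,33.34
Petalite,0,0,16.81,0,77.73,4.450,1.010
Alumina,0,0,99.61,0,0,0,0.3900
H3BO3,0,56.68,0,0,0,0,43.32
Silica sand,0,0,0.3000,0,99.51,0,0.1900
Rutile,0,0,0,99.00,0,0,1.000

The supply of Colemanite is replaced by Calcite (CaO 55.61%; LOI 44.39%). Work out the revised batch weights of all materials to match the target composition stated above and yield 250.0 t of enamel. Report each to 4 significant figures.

Mid-chain values appear with 4-significant-digit rounding between the steps. The working math runs at exact precision at each step; a single rounding finalizes every reported figure — the derived quantities are recomputed in exact precision (the totals, yield, the six compositions, LOI, net glass mass) from the weighed amounts per 250.0 t of glass as set out in question or answer.
Target masses of each oxide per 250.0 t enamel:
  CaO: 5.114% × 250.0 = 12.78 t
  B2O3: 9.415% × 250.0 = 23.54 t
  Al2O3: 23.37% × 250.0 = 58.42 t
  TiO2: 1.977% × 250.0 = 4.942 t
  SiO2: 59.86% × 250.0 = 149.6 t
  Li2O: 0.2664% × 250.0 = 0.6660 t
Sums-versus-targets review applying the batch weights above, per the basis as stated (target by target, the sums agree inside rounding margins):
  CaO: 22.99·0.5561 = 12.78 t (target 12.78 t)
  B2O3: 41.53·0.5668 = 23.54 t (target 23.54 t)
  Al2O3: 14.97·0.1681 + 55.71·0.9961 + 138.7·0.003000 = 58.43 t (target 58.42 t)
  TiO2: 4.992·0.9900 = 4.942 t (target 4.942 t)
  SiO2: 14.97·0.7773 + 138.7·0.9951 = 149.7 t (target 149.6 t)
  Li2O: 14.97·0.04450 = 0.6662 t (target 0.6660 t)
Consistency of the glass mass: Σ batch − LOI loss = 250.0 t (targets for the oxides total 250.0 t; stated basis 250.0 t — a pure rounding effect).
Total batch = Σ batch = 278.9 t; ignition loss, Σ(batch × LOI) = 28.88 t; yield = glass ÷ total batch = 89.65%.

Revised batch per 250.0 t enamel:
  Calcite: 22.99 t
  Petalite: 14.97 t
  Alumina: 55.71 t
  H3BO3: 41.53 t
  Silica sand: 138.7 t
  Rutile: 4.992 t
Total batch = 278.9 t; LOI loss = 28.88 t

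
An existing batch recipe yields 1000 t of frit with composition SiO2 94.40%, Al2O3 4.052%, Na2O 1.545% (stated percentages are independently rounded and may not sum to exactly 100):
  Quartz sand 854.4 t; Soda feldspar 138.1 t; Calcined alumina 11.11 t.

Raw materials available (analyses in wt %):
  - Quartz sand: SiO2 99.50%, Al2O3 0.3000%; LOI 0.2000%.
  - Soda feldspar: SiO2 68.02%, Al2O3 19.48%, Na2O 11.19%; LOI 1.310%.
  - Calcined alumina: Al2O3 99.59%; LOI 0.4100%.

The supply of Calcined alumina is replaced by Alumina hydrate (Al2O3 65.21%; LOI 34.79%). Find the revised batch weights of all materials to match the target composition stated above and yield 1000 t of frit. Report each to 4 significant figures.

Intermediates are displayed, rounded to four significant digits, on the page; every computation maintains full precision all the way through — every reported figure takes exactly one rounding — the derived quantities, including the three compositions, net glass mass, totals, ignition loss, yield, are rebuilt starting from the weights at 1000 t of glass at exact precision, as written in the question or the answer.
Per-oxide target masses for 1000 t frit:
  SiO2: 94.40% × 1000 = 944.0 t
  Al2O3: 4.052% × 1000 = 40.52 t
  Na2O: 1.545% × 1000 = 15.45 t
Balance tally, oxide-wise, per the reported batch figures, versus the basis set out (oxide sums agree with the targets given rounding of the digits):
  SiO2: 854.4·0.9950 + 138.1·0.6802 = 944.1 t (target 944.0 t)
  Al2O3: 854.4·0.003000 + 138.1·0.1948 + 16.96·0.6521 = 40.52 t (target 40.52 t)
  Na2O: 138.1·0.1119 = 15.45 t (target 15.45 t)
Glass-mass closure: whole batch net of LOI = 1000 t (oxide target masses add up to 1000 t; against the stated basis, 1000 t — rounding explains the deltas).
Whole-batch sum: Σ batch = 1009 t; loss to ignition Σ batch·LOI = 9.418 t; the yield ratio, glass ÷ batch: 99.07%.

Revised batch per 1000 t frit:
  Quartz sand: 854.4 t
  Soda feldspar: 138.1 t
  Alumina hydrate: 16.96 t
Total batch = 1009 t; LOI loss = 9.418 t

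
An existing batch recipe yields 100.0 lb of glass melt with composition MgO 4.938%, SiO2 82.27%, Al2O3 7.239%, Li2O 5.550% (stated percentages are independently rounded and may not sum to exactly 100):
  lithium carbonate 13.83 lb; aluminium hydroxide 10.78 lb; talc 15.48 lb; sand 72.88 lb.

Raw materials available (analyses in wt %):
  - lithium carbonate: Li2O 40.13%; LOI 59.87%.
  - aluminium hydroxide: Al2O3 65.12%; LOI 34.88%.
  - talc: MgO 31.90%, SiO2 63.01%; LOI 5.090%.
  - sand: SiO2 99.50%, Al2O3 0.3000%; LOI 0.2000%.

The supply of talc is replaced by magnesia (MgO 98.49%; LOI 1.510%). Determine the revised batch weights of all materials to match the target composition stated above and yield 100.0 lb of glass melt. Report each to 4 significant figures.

Values along the way are shown (rounded to 4 significant digits) when written out — every computation maintains exact precision throughout. Exactly one rounding lands on each reported number. All derived quantities are computed at exact precision (the yield, the totals, the four compositions, ignition loss, net glass mass) starting from the weights per 100.0 lb of glass as they appear in the problem or answer text.
Per-oxide target masses for 100.0 lb glass melt:
  MgO: 4.938% × 100.0 = 4.938 lb
  SiO2: 82.27% × 100.0 = 82.27 lb
  Al2O3: 7.239% × 100.0 = 7.239 lb
  Li2O: 5.550% × 100.0 = 5.550 lb
Per-oxide balance check with the batch weights as given, under the basis named above (sum by sum, the targets are met once rounding is allowed for):
  MgO: 5.014·0.9849 = 4.938 lb (target 4.938 lb)
  SiO2: 82.68·0.9950 = 82.27 lb (target 82.27 lb)
  Al2O3: 10.74·0.6512 + 82.68·0.003000 = 7.242 lb (target 7.239 lb)
  Li2O: 13.83·0.4013 = 5.550 lb (target 5.550 lb)
Glass-mass bookkeeping: batch Σ − ignition loss = 100.0 lb (the Σ of target masses is 100.0 lb; basis as stated: 100.0 lb — any gap is answer rounding).
Whole-batch sum: Σ batch = 112.3 lb; the LOI term Σ batch·LOI equals 12.27 lb; yield, glass over the total, = 89.07%.

Revised batch per 100.0 lb glass melt:
  lithium carbonate: 13.83 lb
  aluminium hydroxide: 10.74 lb
  magnesia: 5.014 lb
  sand: 82.68 lb
Total batch = 112.3 lb; LOI loss = 12.27 lb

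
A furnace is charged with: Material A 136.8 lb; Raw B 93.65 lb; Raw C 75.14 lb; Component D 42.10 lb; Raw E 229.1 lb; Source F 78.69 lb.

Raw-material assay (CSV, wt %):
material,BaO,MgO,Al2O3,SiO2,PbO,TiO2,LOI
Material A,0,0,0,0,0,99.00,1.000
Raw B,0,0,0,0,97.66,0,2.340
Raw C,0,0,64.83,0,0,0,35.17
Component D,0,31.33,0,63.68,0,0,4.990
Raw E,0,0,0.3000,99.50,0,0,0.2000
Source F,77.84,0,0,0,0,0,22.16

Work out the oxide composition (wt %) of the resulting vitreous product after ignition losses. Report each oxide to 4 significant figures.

Glass mass = 605.5 lb (batch 655.5 − LOI 49.98).
Composition: BaO 10.12%, MgO 2.178%, Al2O3 8.159%, SiO2 42.08%, PbO 15.10%, TiO2 22.37%

All arithmetic holds full precision through the solve — the intermediate values appear, rounded to 4 significant digits, in the working — exactly one rounding is applied to every reported value — all derived quantities are rebuilt in exact precision (glass mass, six oxide percentages, LOI, yield, totals) using the weight values per 605.5 lb of glass exactly as printed in the question or the answer.
What the batch supplies per oxide:
  BaO: 78.69·0.7784 = 61.25 lb
  MgO: 42.10·0.3133 = 13.19 lb
  Al2O3: 75.14·0.6483 + 229.1·0.003000 = 49.40 lb
  SiO2: 42.10·0.6368 + 229.1·0.9950 = 254.8 lb
  PbO: 93.65·0.9766 = 91.46 lb
  TiO2: 136.8·0.9900 = 135.4 lb
LOI: 136.8·0.01000 + 93.65·0.02340 + 75.14·0.3517 + 42.10·0.04990 + 229.1·0.002000 + 78.69·0.2216 = 49.98 lb
batch − LOI leaves glass = 655.5 − 49.98 = 605.5 lb (the oxide masses sum to this)
wt % = oxide mass / glass mass × 100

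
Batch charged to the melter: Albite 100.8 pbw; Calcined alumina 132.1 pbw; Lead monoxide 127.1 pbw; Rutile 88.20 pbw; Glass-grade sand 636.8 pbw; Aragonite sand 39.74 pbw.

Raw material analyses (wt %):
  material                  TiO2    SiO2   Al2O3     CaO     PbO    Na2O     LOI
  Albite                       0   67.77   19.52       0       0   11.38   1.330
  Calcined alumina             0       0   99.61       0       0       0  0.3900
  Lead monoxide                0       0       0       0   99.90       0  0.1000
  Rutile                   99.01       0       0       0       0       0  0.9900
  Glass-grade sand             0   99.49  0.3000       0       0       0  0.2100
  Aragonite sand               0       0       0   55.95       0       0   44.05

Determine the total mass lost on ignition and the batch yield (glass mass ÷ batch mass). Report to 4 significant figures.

Each numeric step runs at full float precision throughout — the intermediate values are printed, with 4-significant-digit rounding, as written; every reported value is rounded exactly once. Derived quantities, including six oxide percentages, totals, glass mass, the yield, ignition loss, are rebuilt from the weighed amounts on 1103 pbw of glass in full float precision, as written in the problem or the answer.
Each material's LOI contribution:
  Albite: 100.8 × 0.01330 = 1.341 pbw
  Calcined alumina: 132.1 × 0.003900 = 0.5152 pbw
  Lead monoxide: 127.1 × 0.001000 = 0.1271 pbw
  Rutile: 88.20 × 0.009900 = 0.8732 pbw
  Glass-grade sand: 636.8 × 0.002100 = 1.337 pbw
  Aragonite sand: 39.74 × 0.4405 = 17.51 pbw
Total LOI = 21.70 pbw
Glass = batch − LOI = 1125 − 21.70 = 1103 pbw

LOI loss = 21.70 pbw; glass = 1103 pbw; yield = 98.07%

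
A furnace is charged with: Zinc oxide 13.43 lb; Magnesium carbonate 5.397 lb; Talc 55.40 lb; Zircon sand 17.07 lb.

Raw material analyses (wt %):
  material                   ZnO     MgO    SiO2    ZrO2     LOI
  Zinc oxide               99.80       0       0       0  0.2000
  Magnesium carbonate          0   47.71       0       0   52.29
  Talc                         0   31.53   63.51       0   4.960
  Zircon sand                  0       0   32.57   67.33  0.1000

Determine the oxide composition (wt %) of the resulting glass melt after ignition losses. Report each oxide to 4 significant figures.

Glass mass = 85.68 lb (batch 91.30 − LOI 5.614).
Composition: ZnO 15.64%, MgO 23.39%, SiO2 47.55%, ZrO2 13.41%

The working math keeps full precision at each step; intermediates appear, with 4-significant-figure rounding, at each printed step. Every reported number is rounded just once — derived quantities, including net glass mass, the four compositions, the totals, the yield, ignition loss, are computed starting from the weights at 85.68 lb of glass at exact precision as given in the question or the answer.
What the batch supplies per oxide:
  ZnO: 13.43·0.9980 = 13.40 lb
  MgO: 5.397·0.4771 + 55.40·0.3153 = 20.04 lb
  SiO2: 55.40·0.6351 + 17.07·0.3257 = 40.74 lb
  ZrO2: 17.07·0.6733 = 11.49 lb
LOI: 13.43·0.002000 + 5.397·0.5229 + 55.40·0.04960 + 17.07·0.001000 = 5.614 lb
Glass mass = batch − LOI = 91.30 − 5.614 = 85.68 lb (= Σ oxide masses)
percent by weight: oxide/glass ×100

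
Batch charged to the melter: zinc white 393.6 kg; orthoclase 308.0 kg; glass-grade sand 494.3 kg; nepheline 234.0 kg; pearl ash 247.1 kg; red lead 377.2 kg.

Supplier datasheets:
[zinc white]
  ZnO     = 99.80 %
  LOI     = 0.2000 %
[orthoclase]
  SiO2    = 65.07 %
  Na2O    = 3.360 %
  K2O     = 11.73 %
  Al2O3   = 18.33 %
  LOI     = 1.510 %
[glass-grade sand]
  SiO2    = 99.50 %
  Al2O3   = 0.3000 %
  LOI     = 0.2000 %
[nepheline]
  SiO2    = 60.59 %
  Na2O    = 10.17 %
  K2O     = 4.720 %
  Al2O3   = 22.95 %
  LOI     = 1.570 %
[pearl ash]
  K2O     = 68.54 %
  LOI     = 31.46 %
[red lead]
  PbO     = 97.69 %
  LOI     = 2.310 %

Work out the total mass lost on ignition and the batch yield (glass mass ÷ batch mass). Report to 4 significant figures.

Mid-chain values are displayed (rounded to four significant figures) as written; all arithmetic carries full precision throughout. Each reported value takes just one rounding; all derived quantities, including the totals, the six compositions, LOI, glass mass, yield, are carried starting from the weights for 1958 kg of glass at full float precision, exactly as shown in question or answer.
Loss on ignition, line by line:
  zinc white: 393.6 × 0.002000 = 0.7872 kg
  orthoclase: 308.0 × 0.01510 = 4.651 kg
  glass-grade sand: 494.3 × 0.002000 = 0.9886 kg
  nepheline: 234.0 × 0.01570 = 3.674 kg
  pearl ash: 247.1 × 0.3146 = 77.74 kg
  red lead: 377.2 × 0.02310 = 8.713 kg
Total LOI = 96.55 kg
Glass = batch − LOI = 2054 − 96.55 = 1958 kg

LOI loss = 96.55 kg; glass = 1958 kg; yield = 95.30%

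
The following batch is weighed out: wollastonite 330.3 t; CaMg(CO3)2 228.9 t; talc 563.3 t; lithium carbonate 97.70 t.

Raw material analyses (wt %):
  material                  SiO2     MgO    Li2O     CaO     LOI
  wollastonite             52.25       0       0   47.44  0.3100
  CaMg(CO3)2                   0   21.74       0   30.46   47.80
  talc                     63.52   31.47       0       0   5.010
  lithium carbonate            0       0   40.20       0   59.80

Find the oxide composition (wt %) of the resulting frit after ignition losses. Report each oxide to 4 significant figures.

Glass mass = 1023 t (batch 1220 − LOI 197.1).
Composition: SiO2 51.84%, MgO 22.19%, Li2O 3.839%, CaO 22.13%

The whole derivation keeps full precision at all times. Values along the way are shown (rounded to 4 significant figures) when written out. A single rounding produces every reported value. The derived quantities, including totals, ignition loss, yield, the four compositions, glass mass, are recomputed from the weighed amounts on 1023 t of glass in full float precision, exactly as shown in the problem or answer text.
Mass of each oxide from the mix:
  SiO2: 330.3·0.5225 + 563.3·0.6352 = 530.4 t
  MgO: 228.9·0.2174 + 563.3·0.3147 = 227.0 t
  Li2O: 97.70·0.4020 = 39.28 t
  CaO: 330.3·0.4744 + 228.9·0.3046 = 226.4 t
LOI: 330.3·0.003100 + 228.9·0.4780 + 563.3·0.05010 + 97.70·0.5980 = 197.1 t
batch − LOI leaves glass = 1220 − 197.1 = 1023 t (consistent with Σ oxide mass)
percent share: oxide ÷ glass, ×100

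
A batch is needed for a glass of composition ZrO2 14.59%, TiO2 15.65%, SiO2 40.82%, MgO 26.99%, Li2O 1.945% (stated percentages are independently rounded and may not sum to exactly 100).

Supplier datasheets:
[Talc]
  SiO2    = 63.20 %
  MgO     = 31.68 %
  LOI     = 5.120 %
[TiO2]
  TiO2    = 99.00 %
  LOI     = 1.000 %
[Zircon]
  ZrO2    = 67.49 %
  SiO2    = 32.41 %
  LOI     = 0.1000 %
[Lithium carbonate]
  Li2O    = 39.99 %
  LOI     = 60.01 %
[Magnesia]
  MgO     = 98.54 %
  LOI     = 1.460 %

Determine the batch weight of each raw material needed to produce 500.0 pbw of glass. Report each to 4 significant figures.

The working math maintains full float precision at all times. Working values are shown, with 4-significant-figure rounding, in the working; every reported figure is rounded exactly once. The derived quantities, including the totals, the yield, net glass mass, ignition loss, five oxide percentages, are rebuilt from the weighed amounts per 500.0 pbw of glass at full float precision as written in the question or the answer.
Oxide-by-oxide targets in 500.0 pbw glass:
  ZrO2: 14.59% × 500.0 = 72.95 pbw
  TiO2: 15.65% × 500.0 = 78.25 pbw
  SiO2: 40.82% × 500.0 = 204.1 pbw
  MgO: 26.99% × 500.0 = 135.0 pbw
  Li2O: 1.945% × 500.0 = 9.725 pbw
Verifying the oxide balance from the weights as reported, on the stated basis (each sum matches its target mass net of answer rounding effects):
  ZrO2: 108.1·0.6749 = 72.96 pbw (target 72.95 pbw)
  TiO2: 79.04·0.9900 = 78.25 pbw (target 78.25 pbw)
  SiO2: 267.5·0.6320 + 108.1·0.3241 = 204.1 pbw (target 204.1 pbw)
  MgO: 267.5·0.3168 + 50.95·0.9854 = 135.0 pbw (target 135.0 pbw)
  Li2O: 24.32·0.3999 = 9.726 pbw (target 9.725 pbw)
Consistency of the glass mass: batch total minus LOI = 500.0 pbw (oxide target masses add up to 500.0 pbw; basis as stated: 500.0 pbw — gaps are rounding artifacts).
Summing the batch: Σ batch = 529.9 pbw; ignition loss, Σ(batch × LOI) = 29.93 pbw; yield, glass over the total, = 94.35%.

Batch per 500.0 pbw glass:
  Talc: 267.5 pbw
  TiO2: 79.04 pbw
  Zircon: 108.1 pbw
  Lithium carbonate: 24.32 pbw
  Magnesia: 50.95 pbw
Total batch = 529.9 pbw; LOI loss = 29.93 pbw; yield = 94.35%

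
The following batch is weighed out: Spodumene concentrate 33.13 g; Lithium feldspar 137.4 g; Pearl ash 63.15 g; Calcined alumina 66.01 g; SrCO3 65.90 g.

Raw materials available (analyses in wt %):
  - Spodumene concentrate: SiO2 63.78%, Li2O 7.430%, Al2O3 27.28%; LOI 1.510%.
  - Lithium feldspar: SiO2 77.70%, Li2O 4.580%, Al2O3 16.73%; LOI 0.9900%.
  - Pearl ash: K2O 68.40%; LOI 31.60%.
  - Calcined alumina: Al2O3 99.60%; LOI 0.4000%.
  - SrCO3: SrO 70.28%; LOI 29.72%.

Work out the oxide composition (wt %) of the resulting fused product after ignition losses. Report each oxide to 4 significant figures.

Glass mass = 323.9 g (batch 365.6 − LOI 41.67).
Composition: SrO 14.30%, K2O 13.33%, SiO2 39.48%, Li2O 2.703%, Al2O3 30.18%

All internal work keeps full precision in every operation — mid-chain values are shown, with 4-significant-figure rounding, when written out; exactly one rounding is applied to each reported number. Derived quantities, which include the yield, LOI, net glass mass, the totals, the five compositions, are carried at full float precision, exactly as printed in the problem or answer text, starting from the weights at 323.9 g of glass.
Oxide-by-oxide delivered mass:
  SrO: 65.90·0.7028 = 46.31 g
  K2O: 63.15·0.6840 = 43.19 g
  SiO2: 33.13·0.6378 + 137.4·0.7770 = 127.9 g
  Li2O: 33.13·0.07430 + 137.4·0.04580 = 8.754 g
  Al2O3: 33.13·0.2728 + 137.4·0.1673 + 66.01·0.9960 = 97.77 g
LOI: 33.13·0.01510 + 137.4·0.009900 + 63.15·0.3160 + 66.01·0.004000 + 65.90·0.2972 = 41.67 g
The glass mass, total less LOI, = 365.6 − 41.67 = 323.9 g (the oxide masses sum to this)
each wt % is 100 × oxide ÷ glass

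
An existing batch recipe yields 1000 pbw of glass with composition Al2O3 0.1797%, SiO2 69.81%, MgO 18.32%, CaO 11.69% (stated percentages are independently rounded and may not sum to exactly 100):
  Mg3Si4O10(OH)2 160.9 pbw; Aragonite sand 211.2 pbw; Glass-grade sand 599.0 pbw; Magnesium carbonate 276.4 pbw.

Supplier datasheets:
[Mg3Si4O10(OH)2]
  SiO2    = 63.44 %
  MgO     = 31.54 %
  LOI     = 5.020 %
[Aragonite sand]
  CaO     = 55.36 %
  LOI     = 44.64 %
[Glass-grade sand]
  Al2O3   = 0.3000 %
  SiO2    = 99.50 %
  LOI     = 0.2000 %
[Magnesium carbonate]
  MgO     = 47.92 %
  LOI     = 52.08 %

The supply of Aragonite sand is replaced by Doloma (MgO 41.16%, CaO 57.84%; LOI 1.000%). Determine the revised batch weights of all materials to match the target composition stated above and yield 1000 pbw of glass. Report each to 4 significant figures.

Mid-chain values are printed (rounded to four significant figures) at each printed step — all arithmetic keeps full precision in all steps; a single rounding finalizes each reported figure. Derived quantities, including four oxide percentages, ignition loss, totals, the yield, net glass mass, are computed from the batch weights on 1000 pbw of glass in exact precision as quoted within the problem or the answer.
Oxide mass targets, per 1000 pbw glass:
  Al2O3: 0.1797% × 1000 = 1.797 pbw
  SiO2: 69.81% × 1000 = 698.1 pbw
  MgO: 18.32% × 1000 = 183.2 pbw
  CaO: 11.69% × 1000 = 116.9 pbw
Per-oxide balance check working from each reported weight, per the basis as stated (each sum matches its target mass up to rounding of the answer):
  Al2O3: 599.0·0.003000 = 1.797 pbw (target 1.797 pbw)
  SiO2: 160.9·0.6344 + 599.0·0.9950 = 698.1 pbw (target 698.1 pbw)
  MgO: 160.9·0.3154 + 202.1·0.4116 + 102.8·0.4792 = 183.2 pbw (target 183.2 pbw)
  CaO: 202.1·0.5784 = 116.9 pbw (target 116.9 pbw)
Consistency of the glass mass: total batch − LOI = 1000 pbw (the targets, summed, come to 1000 pbw; the stated basis being 1000 pbw — gaps are rounding artifacts).
Adding the batch up: Σ batch = 1065 pbw; the LOI term Σ batch·LOI equals 64.83 pbw; yield: glass divided by total = 93.91%.

Revised batch per 1000 pbw glass:
  Mg3Si4O10(OH)2: 160.9 pbw
  Doloma: 202.1 pbw
  Glass-grade sand: 599.0 pbw
  Magnesium carbonate: 102.8 pbw
Total batch = 1065 pbw; LOI loss = 64.83 pbw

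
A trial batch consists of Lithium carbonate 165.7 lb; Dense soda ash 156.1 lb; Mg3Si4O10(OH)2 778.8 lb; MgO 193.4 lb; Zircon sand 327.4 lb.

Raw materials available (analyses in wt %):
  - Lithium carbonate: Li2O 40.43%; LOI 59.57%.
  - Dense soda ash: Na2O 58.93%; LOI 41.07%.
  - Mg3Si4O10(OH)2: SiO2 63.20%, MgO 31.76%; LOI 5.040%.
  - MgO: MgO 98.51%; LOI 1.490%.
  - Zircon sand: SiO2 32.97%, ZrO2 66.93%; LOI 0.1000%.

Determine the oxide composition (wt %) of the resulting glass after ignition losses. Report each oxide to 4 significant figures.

Every computation carries full precision all the way through — rounding to four significant figures governs every working value as displayed. A single rounding yields each reported result. All derived quantities (glass mass, ignition loss, totals, yield, five oxide percentages) are recomputed at full float precision from the batch weights for 1416 lb of glass exactly as shown in problem or answer.
Delivered oxide masses:
  SiO2: 778.8·0.6320 + 327.4·0.3297 = 600.1 lb
  ZrO2: 327.4·0.6693 = 219.1 lb
  Na2O: 156.1·0.5893 = 91.99 lb
  Li2O: 165.7·0.4043 = 66.99 lb
  MgO: 778.8·0.3176 + 193.4·0.9851 = 437.9 lb
LOI: 165.7·0.5957 + 156.1·0.4107 + 778.8·0.05040 + 193.4·0.01490 + 327.4·0.001000 = 205.3 lb
Glass mass = batch − LOI = 1621 − 205.3 = 1416 lb (matching Σ of the oxides)
each oxide over glass, ×100, is wt %

Glass mass = 1416 lb (batch 1621 − LOI 205.3).
Composition: SiO2 42.38%, ZrO2 15.47%, Na2O 6.496%, Li2O 4.731%, MgO 30.92%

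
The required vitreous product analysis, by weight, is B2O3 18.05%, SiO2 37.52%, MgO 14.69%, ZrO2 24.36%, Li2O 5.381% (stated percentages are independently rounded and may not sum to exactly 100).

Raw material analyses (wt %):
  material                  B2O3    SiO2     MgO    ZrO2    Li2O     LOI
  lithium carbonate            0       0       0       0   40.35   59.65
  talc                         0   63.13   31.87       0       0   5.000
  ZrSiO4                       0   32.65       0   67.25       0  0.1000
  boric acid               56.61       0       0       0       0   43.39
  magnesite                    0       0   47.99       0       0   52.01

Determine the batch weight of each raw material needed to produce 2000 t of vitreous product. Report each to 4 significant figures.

Batch per 2000 t vitreous product:
  lithium carbonate: 266.7 t
  talc: 814.0 t
  ZrSiO4: 724.5 t
  boric acid: 637.7 t
  magnesite: 71.65 t
Total batch = 2515 t; LOI loss = 514.5 t; yield = 79.54%

The working math keeps full float precision in every operation — the intermediate values appear (rounded to 4 significant digits) within the worked lines; exactly one rounding lands on each reported result. The derived quantities are carried in exact precision (net glass mass, the yield, the five compositions, LOI, the totals) from the batch weights at 2000 t of glass exactly as printed in question or answer.
Target oxide masses per 2000 t vitreous product:
  B2O3: 18.05% × 2000 = 361.0 t
  SiO2: 37.52% × 2000 = 750.4 t
  MgO: 14.69% × 2000 = 293.8 t
  ZrO2: 24.36% × 2000 = 487.2 t
  Li2O: 5.381% × 2000 = 107.6 t
Per-oxide balance check from the weights as reported, for the quoted basis mass (each sum matches its target mass modulo rounding of the values):
  B2O3: 637.7·0.5661 = 361.0 t (target 361.0 t)
  SiO2: 814.0·0.6313 + 724.5·0.3265 = 750.4 t (target 750.4 t)
  MgO: 814.0·0.3187 + 71.65·0.4799 = 293.8 t (target 293.8 t)
  ZrO2: 724.5·0.6725 = 487.2 t (target 487.2 t)
  Li2O: 266.7·0.4035 = 107.6 t (target 107.6 t)
Glass-mass sanity pass: total charge less LOI = 2000 t (oxide target masses add up to 2000 t; versus the stated basis of 2000 t — deltas are rounding alone).
Whole-batch sum: Σ batch = 2515 t; Σ batch·LOI gives LOI loss = 514.5 t; glass ÷ batch gives a yield of 79.54%.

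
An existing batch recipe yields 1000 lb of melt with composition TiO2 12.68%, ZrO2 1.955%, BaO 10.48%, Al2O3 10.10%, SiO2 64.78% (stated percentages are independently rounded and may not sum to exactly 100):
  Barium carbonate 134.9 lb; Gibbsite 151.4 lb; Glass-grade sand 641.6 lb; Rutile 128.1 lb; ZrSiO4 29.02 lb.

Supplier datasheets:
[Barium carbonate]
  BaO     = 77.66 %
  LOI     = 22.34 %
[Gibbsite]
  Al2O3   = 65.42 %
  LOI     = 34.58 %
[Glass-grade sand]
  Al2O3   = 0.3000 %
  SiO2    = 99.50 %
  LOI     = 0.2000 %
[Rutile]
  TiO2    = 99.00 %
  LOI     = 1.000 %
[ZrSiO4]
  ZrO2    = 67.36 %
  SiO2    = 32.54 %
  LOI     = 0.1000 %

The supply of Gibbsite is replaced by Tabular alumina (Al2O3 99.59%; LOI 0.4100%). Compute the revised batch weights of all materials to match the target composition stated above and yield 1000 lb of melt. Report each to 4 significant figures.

Revised batch per 1000 lb melt:
  Barium carbonate: 134.9 lb
  Tabular alumina: 99.48 lb
  Glass-grade sand: 641.6 lb
  Rutile: 128.1 lb
  ZrSiO4: 29.02 lb
Total batch = 1033 lb; LOI loss = 33.14 lb

All internal work keeps full float precision at each step — in-progress results are shown rounded to four significant figures in the printout — every reported result is rounded once only; all derived quantities, which include the five compositions, the yield, ignition loss, net glass mass, totals, are rebuilt in exact precision, precisely as stated by the question or the answer, using the weight values on 1000 lb of glass.
Oxide mass targets, per 1000 lb melt:
  TiO2: 12.68% × 1000 = 126.8 lb
  ZrO2: 1.955% × 1000 = 19.55 lb
  BaO: 10.48% × 1000 = 104.8 lb
  Al2O3: 10.10% × 1000 = 101.0 lb
  SiO2: 64.78% × 1000 = 647.8 lb
Checking each oxide sum given the weights on record, against the basis in use (each sum matches its target mass net of answer rounding effects):
  TiO2: 128.1·0.9900 = 126.8 lb (target 126.8 lb)
  ZrO2: 29.02·0.6736 = 19.55 lb (target 19.55 lb)
  BaO: 134.9·0.7766 = 104.8 lb (target 104.8 lb)
  Al2O3: 99.48·0.9959 + 641.6·0.003000 = 101.0 lb (target 101.0 lb)
  SiO2: 641.6·0.9950 + 29.02·0.3254 = 647.8 lb (target 647.8 lb)
Glass-mass bookkeeping: batch Σ − ignition loss = 1000 lb (targets for the oxides total 1000 lb; against the stated basis, 1000 lb — deltas are rounding alone).
Total batch = Σ batch = 1033 lb; loss to ignition Σ batch·LOI = 33.14 lb; yield: glass divided by total = 96.79%.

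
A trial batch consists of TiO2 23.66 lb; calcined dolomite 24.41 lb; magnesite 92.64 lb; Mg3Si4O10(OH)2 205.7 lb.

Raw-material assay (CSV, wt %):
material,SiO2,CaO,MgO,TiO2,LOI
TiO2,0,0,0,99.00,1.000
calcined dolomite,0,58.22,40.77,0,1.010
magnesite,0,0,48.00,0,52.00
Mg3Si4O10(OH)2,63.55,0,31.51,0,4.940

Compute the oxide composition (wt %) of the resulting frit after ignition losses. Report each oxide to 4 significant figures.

Glass mass = 287.6 lb (batch 346.4 − LOI 58.82).
Composition: SiO2 45.45%, CaO 4.942%, MgO 41.46%, TiO2 8.145%

Values along the way are printed rounded to four significant digits at each printed step; exact precision is maintained from first step to last — a single rounding completes each reported result. Derived quantities (LOI, the yield, net glass mass, the totals, four oxide percentages) are computed in full precision starting from the weights at 287.6 lb of glass exactly as shown in the question or the answer.
Delivered oxide masses:
  SiO2: 205.7·0.6355 = 130.7 lb
  CaO: 24.41·0.5822 = 14.21 lb
  MgO: 24.41·0.4077 + 92.64·0.4800 + 205.7·0.3151 = 119.2 lb
  TiO2: 23.66·0.9900 = 23.42 lb
LOI: 23.66·0.01000 + 24.41·0.01010 + 92.64·0.5200 + 205.7·0.04940 = 58.82 lb
Net of LOI, the glass mass = 346.4 − 58.82 = 287.6 lb (equal to the oxide-mass sum)
each wt % is 100 × oxide ÷ glass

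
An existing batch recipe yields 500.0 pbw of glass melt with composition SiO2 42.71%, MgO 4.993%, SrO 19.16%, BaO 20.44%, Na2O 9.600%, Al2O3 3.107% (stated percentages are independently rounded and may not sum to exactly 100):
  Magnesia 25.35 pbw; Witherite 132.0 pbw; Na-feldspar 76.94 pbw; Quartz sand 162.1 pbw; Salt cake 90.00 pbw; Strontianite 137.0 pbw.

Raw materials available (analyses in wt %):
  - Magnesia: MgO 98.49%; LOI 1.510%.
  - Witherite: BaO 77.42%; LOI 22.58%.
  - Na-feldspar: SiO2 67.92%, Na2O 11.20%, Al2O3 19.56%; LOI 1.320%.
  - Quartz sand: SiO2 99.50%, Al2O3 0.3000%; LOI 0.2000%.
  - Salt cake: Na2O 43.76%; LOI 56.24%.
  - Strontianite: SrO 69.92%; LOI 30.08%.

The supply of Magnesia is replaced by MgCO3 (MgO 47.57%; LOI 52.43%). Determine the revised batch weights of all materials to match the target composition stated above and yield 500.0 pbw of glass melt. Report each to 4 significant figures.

Intermediates are printed rounded to four significant figures when written out. All arithmetic runs at full precision in all steps. Each reported value is rounded only once; derived quantities (yield, six oxide percentages, totals, net glass mass, ignition loss) are computed at exact precision starting from the weights at 500.0 pbw of glass precisely as stated by the problem or answer text.
Target masses of each oxide per 500.0 pbw glass melt:
  SiO2: 42.71% × 500.0 = 213.6 pbw
  MgO: 4.993% × 500.0 = 24.96 pbw
  SrO: 19.16% × 500.0 = 95.80 pbw
  BaO: 20.44% × 500.0 = 102.2 pbw
  Na2O: 9.600% × 500.0 = 48.00 pbw
  Al2O3: 3.107% × 500.0 = 15.54 pbw
A balance pass over the oxides, using the reported weights, per the basis as stated (every target is met by its sum up to rounding of the answer):
  SiO2: 76.94·0.6792 + 162.1·0.9950 = 213.5 pbw (target 213.6 pbw)
  MgO: 52.48·0.4757 = 24.96 pbw (target 24.96 pbw)
  SrO: 137.0·0.6992 = 95.79 pbw (target 95.80 pbw)
  BaO: 132.0·0.7742 = 102.2 pbw (target 102.2 pbw)
  Na2O: 76.94·0.1120 + 90.00·0.4376 = 48.00 pbw (target 48.00 pbw)
  Al2O3: 76.94·0.1956 + 162.1·0.003000 = 15.54 pbw (target 15.54 pbw)
Glass-mass sanity pass: batch total minus LOI = 500.0 pbw (per-oxide target masses sum to 500.0 pbw; versus the stated basis of 500.0 pbw — deltas are rounding alone).
Batch total: Σ batch = 650.5 pbw; LOI removed, Σ of batch·LOI: 150.5 pbw; as yield: glass ÷ batch → 76.87%.

Revised batch per 500.0 pbw glass melt:
  MgCO3: 52.48 pbw
  Witherite: 132.0 pbw
  Na-feldspar: 76.94 pbw
  Quartz sand: 162.1 pbw
  Salt cake: 90.00 pbw
  Strontianite: 137.0 pbw
Total batch = 650.5 pbw; LOI loss = 150.5 pbw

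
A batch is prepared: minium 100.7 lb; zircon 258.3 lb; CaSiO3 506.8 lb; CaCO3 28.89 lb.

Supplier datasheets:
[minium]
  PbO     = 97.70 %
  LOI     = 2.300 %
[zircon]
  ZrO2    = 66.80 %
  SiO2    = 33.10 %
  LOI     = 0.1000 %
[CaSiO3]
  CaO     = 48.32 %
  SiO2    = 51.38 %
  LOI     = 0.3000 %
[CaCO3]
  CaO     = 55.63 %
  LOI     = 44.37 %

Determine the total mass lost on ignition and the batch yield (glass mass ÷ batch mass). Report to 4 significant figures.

Exact precision is maintained in all steps. The intermediate values appear rounded off to 4 significant figures in the printout — every reported result includes exactly one rounding; the derived quantities are rebuilt in full float precision (the yield, LOI, the totals, four oxide percentages, glass mass) starting from the weights on 877.8 lb of glass exactly as printed in problem or answer.
Each material's LOI contribution:
  minium: 100.7 × 0.02300 = 2.316 lb
  zircon: 258.3 × 0.001000 = 0.2583 lb
  CaSiO3: 506.8 × 0.003000 = 1.520 lb
  CaCO3: 28.89 × 0.4437 = 12.82 lb
Total LOI = 16.91 lb
Glass = batch − LOI = 894.7 − 16.91 = 877.8 lb

LOI loss = 16.91 lb; glass = 877.8 lb; yield = 98.11%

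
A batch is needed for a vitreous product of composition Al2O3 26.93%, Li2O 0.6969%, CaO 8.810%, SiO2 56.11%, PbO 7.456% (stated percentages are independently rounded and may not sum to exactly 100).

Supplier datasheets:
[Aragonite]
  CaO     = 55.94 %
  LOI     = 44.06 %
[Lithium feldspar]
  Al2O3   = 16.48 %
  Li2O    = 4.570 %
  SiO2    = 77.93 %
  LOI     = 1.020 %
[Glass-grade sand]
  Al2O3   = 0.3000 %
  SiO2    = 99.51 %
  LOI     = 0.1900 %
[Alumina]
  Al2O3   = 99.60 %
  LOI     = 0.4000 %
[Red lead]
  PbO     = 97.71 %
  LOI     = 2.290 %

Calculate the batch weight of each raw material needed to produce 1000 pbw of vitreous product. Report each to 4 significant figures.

Values along the way are printed (rounded to 4 significant digits) in the printout — all internal work holds exact precision throughout. Each reported result takes just one rounding — the derived quantities (LOI, the yield, the totals, five oxide percentages, glass mass) are re-derived using the weight values for 1000 pbw of glass in exact precision exactly as printed in the problem or the answer.
Per-oxide target masses for 1000 pbw vitreous product:
  Al2O3: 26.93% × 1000 = 269.3 pbw
  Li2O: 0.6969% × 1000 = 6.969 pbw
  CaO: 8.810% × 1000 = 88.10 pbw
  SiO2: 56.11% × 1000 = 561.1 pbw
  PbO: 7.456% × 1000 = 74.56 pbw
Verifying the oxide balance with the batch weights as given, against the basis in use (target by target, the sums agree within answer rounding):
  Al2O3: 152.5·0.1648 + 444.4·0.003000 + 243.8·0.9960 = 269.3 pbw (target 269.3 pbw)
  Li2O: 152.5·0.04570 = 6.969 pbw (target 6.969 pbw)
  CaO: 157.5·0.5594 = 88.11 pbw (target 88.10 pbw)
  SiO2: 152.5·0.7793 + 444.4·0.9951 = 561.1 pbw (target 561.1 pbw)
  PbO: 76.31·0.9771 = 74.56 pbw (target 74.56 pbw)
Auditing the glass mass value: total charge less LOI = 1000 pbw (the targets, summed, come to 1000 pbw; the stated basis being 1000 pbw — gaps are rounding artifacts).
Adding the batch up: Σ batch = 1075 pbw; Σ batch·LOI gives LOI loss = 74.52 pbw; glass ÷ batch gives a yield of 93.07%.

Batch per 1000 pbw vitreous product:
  Aragonite: 157.5 pbw
  Lithium feldspar: 152.5 pbw
  Glass-grade sand: 444.4 pbw
  Alumina: 243.8 pbw
  Red lead: 76.31 pbw
Total batch = 1075 pbw; LOI loss = 74.52 pbw; yield = 93.07%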